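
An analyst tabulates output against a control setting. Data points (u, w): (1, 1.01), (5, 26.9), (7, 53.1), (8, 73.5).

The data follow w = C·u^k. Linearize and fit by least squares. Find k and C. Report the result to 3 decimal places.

k = 2.049, C = 1.006

Let Y = ln w. Fitting Y = k·ln u + ln C by least squares:
Σln u = 5.6348, Σ(ln u)² = 10.7009, Σln w = 11.5715, Σln u·ln w = 21.9639.
Normal system: [[10.7009, 5.6348]; [5.6348, 4]]·[k, ln C]ᵀ = [21.9639, 11.5715]ᵀ.
Δ = 10.7009·4 − (5.6348)² = 11.0529; k = (21.9639·4 − 5.6348·11.5715)/11.0529 = 2.04947, ln C = (10.7009·11.5715 − 5.6348·21.9639)/11.0529 = 0.00581, so C = exp(0.00581) = 1.00582.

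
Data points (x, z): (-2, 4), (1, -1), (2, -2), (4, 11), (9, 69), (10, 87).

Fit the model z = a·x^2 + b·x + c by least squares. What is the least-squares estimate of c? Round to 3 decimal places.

c = -1.981

The normal equations are: 16850·a + 1794·b + 206·c = 14472;  1794·a + 206·b + 24·c = 1522;  206·a + 24·b + 6·c = 168.
(Σx^2·x^2 = 16850, Σx^2·x = 1794, Σx^2 = 206, Σx·x = 206, Σx = 24, Σ1 = 6, Σx^2·z = 14472, Σx·z = 1522, Σz = 168.)
Row-reducing yields a = 19941/20191, b = -19822/20191, c = -40005/20191.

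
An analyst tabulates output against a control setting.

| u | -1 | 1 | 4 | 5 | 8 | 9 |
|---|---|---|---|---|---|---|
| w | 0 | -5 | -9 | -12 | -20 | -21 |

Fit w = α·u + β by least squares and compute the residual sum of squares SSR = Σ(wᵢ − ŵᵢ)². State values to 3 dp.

SSR = 4.425

Normal-equation sums: Σu·u = 188, Σu = 26, Σ1 = 6.
Right-hand side: Σu·w = -450, Σw = -67.
MᵀM·[α, β]ᵀ = Mᵀw becomes [[188, 26]; [26, 6]]·[α, β]ᵀ = [-450, -67]ᵀ.
Eliminating β: 6·(row 1) − 26·(row 2) gives 452·α = 6·(-450) − 26·(-67) = -958, so α = -479/226.
Then β = ((-67) − 26·(-479/226))/6 = -224/113.
Residuals: -31/226, -203/226, 165/113, 131/226, -120/113, 13/226; SSR = 500/113.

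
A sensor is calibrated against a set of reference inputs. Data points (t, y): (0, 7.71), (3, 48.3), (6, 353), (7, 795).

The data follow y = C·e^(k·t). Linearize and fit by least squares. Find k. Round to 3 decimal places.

k = 0.657

With ln yᵢ as the transformed response and tᵢ as the regressor:
Σt = 16.0000, Σ(t)² = 94.0000, Σln y = 18.4648, Σt·ln y = 93.5795.
Normal system: [[94.0000, 16.0000]; [16.0000, 4]]·[k, ln C]ᵀ = [93.5795, 18.4648]ᵀ.
Slope k = (n·Σt·ln y − Σt·Σln y)/(n·Σ(t)² − (Σt)²) = (4·93.5795 − 16.0000·18.4648)/120.0000 = 0.65735; ln C = (Σln y − k·Σt)/n = 1.98680.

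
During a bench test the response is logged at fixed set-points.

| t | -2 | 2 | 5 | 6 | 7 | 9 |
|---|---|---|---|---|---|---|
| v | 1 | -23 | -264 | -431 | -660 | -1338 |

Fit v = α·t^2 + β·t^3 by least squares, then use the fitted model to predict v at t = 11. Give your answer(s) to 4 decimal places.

v̂ = -2363.6771

With design matrix M, MᵀM = [[10915, 86757]; [86757, 711499]] and Mᵀv = [-162922, -1328070]ᵀ.
det = 10915·711499 − 86757² = 239234536.
α = ((-162922)·711499 − 86757·(-1328070))/239234536 = -87433886/29904317; β = (10915·(-1328070) − 86757·(-162922))/239234536 = -45157512/29904317.
At t = 11: v̂ = (-87433886/29904317)·(121) + (-45157512/29904317)·(1331) = -70684148678/29904317.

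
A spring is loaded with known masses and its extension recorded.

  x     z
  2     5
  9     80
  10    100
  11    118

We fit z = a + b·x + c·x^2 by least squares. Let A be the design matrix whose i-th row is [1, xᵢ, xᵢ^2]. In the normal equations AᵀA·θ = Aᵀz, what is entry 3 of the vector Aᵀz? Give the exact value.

30778

Entry 3 ↔ basis x^2, so (Aᵀz)_{3} = Σᵢ (x^2)·zᵢ = (4)·(5) + (81)·(80) + (100)·(100) + (121)·(118) = 30778.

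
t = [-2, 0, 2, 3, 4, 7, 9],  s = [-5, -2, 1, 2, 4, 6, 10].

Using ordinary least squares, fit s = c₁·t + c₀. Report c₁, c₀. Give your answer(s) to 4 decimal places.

c₁ = 1.2974, c₀ = -1.9771

Setting ∂/∂c₁ … = 0 gives: 163·c₁ + 23·c₀ = 166;  23·c₁ + 7·c₀ = 16.
(Σt·t = 163, Σt = 23, Σ1 = 7, Σt·s = 166, Σs = 16.)
Eliminating c₀: 7·(row 1) − 23·(row 2) gives 612·c₁ = 7·166 − 23·16 = 794, so c₁ = 397/306.
Then c₀ = (16 − 23·(397/306))/7 = -605/306.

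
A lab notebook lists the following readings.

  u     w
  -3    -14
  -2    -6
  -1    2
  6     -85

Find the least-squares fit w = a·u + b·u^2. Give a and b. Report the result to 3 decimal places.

a = -1.636, b = -2.090

The normal equations are: 50·a + 180·b = -458;  180·a + 1394·b = -3208.
Δ = 50·1394 − 180² = 37300.
a = ((-458)·1394 − 180·(-3208))/37300 = -15253/9325; b = (50·(-3208) − 180·(-458))/37300 = -3898/1865.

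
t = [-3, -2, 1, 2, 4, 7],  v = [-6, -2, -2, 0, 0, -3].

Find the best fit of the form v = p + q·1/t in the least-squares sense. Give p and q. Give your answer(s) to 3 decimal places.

p = -2.503, q = 1.903

Normal-equation sums: Σ1 = 6, Σ1/t = 89/84, Σ1/t·1/t = 11953/7056.
Moment sums: Σv = -13, Σ1/t·v = 4/7.
Normal equations: [[6, 89/84]; [89/84, 11953/7056]]·[p, q]ᵀ = [-13, 4/7]ᵀ.
det = 6·(11953/7056) − (89/84)² = 63797/7056.
p = ((-13)·(11953/7056) − (89/84)·(4/7))/(63797/7056) = -159661/63797; q = (6·(4/7) − (89/84)·(-13))/(63797/7056) = 121380/63797.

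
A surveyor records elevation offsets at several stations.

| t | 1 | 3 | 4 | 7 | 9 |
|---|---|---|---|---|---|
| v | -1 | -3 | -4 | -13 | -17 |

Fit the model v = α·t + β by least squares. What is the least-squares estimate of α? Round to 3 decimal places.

MᵀM·[α, β]ᵀ = Mᵀv reads: 156·α + 24·β = -270;  24·α + 5·β = -38.
(Σt·t = 156, Σt = 24, Σ1 = 5, Σt·v = -270, Σv = -38.)
Eliminating β: 5·(row 1) − 24·(row 2) gives 204·α = 5·(-270) − 24·(-38) = -438, so α = -73/34.
Then β = ((-38) − 24·(-73/34))/5 = 46/17.

α = -2.147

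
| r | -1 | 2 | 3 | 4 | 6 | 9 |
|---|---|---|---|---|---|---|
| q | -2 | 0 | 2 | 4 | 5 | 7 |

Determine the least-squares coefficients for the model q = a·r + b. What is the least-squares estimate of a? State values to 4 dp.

a = 0.9462

Compute the Gram sums: Σr·r = 147, Σr = 23, Σ1 = 6.
For Mᵀq: Σr·q = 117, Σq = 16.
Normal equations: [[147, 23]; [23, 6]]·[a, b]ᵀ = [117, 16]ᵀ.
Eliminating b: 6·(row 1) − 23·(row 2) gives 353·a = 6·117 − 23·16 = 334, so a = 334/353.
Then b = (16 − 23·(334/353))/6 = -339/353.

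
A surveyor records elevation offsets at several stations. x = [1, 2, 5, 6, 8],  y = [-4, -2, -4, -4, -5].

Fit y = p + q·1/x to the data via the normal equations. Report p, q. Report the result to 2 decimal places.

The normal equations are: 5·p + (239/120)·q = -19;  (239/120)·p + (19201/14400)·q = -851/120.
(Σ1 = 5, Σ1/x = 239/120, Σ1/x·1/x = 19201/14400, Σy = -19, Σ1/x·y = -851/120.)
det = 5·(19201/14400) − (239/120)² = 9721/3600.
p = ((-19)·(19201/14400) − (239/120)·(-851/120))/(9721/3600) = -80715/19442; q = (5·(-851/120) − (239/120)·(-19))/(9721/3600) = 8580/9721.

p = -4.15, q = 0.88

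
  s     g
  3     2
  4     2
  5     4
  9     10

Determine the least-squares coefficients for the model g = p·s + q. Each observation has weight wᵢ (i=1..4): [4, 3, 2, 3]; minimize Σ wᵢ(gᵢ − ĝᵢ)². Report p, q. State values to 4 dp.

With design matrix M, MᵀWM = [[377, 61]; [61, 12]] and MᵀWg = [358, 52]ᵀ.
Determinant 377·12 − 61² = 803.
p = (358·12 − 61·52)/803 = 1124/803; q = (377·52 − 61·358)/803 = -2234/803.

p = 1.3998, q = -2.7821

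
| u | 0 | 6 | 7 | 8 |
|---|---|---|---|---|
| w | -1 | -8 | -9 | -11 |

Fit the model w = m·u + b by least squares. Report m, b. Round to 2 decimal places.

m = -1.21, b = -0.92

Entries of XᵀX: Σu·u = 149, Σu = 21, Σ1 = 4.
For Xᵀw: Σu·w = -199, Σw = -29.
XᵀX·[m, b]ᵀ = Xᵀw becomes [[149, 21]; [21, 4]]·[m, b]ᵀ = [-199, -29]ᵀ.
Δ = 149·4 − 21² = 155.
m = ((-199)·4 − 21·(-29))/155 = -187/155; b = (149·(-29) − 21·(-199))/155 = -142/155.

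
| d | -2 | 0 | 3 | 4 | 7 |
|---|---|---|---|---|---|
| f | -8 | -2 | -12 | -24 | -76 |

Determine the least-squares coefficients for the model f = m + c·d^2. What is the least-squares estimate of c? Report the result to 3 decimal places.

Setting ∂/∂m … = 0 gives: 5·m + 78·c = -122;  78·m + 2754·c = -4248.
(Σ1 = 5, Σd^2 = 78, Σd^2·d^2 = 2754, Σf = -122, Σd^2·f = -4248.)
Eliminating c: 2754·(row 1) − 78·(row 2) gives 7686·m = 2754·(-122) − 78·(-4248) = -4644, so m = -258/427.
Then c = ((-4248) − 78·(-258/427))/2754 = -1954/1281.

c = -1.525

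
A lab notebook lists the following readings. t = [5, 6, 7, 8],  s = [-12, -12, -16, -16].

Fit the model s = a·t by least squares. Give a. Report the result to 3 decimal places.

a = -2.138

Sums needed: Σt·t = 174.
Moment sums: Σt·s = -372.
AᵀA·[a]ᵀ = Aᵀs becomes [[174]]·[a]ᵀ = [-372]ᵀ.
a = (-372)/174 = -2.13793.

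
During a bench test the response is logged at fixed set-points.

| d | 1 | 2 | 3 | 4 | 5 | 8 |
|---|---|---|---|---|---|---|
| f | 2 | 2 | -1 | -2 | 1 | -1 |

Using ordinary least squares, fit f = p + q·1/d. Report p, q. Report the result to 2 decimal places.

Forming AᵀA = [[6, 289/120]; [289/120, 21301/14400]] and Aᵀf = [1, 269/120]ᵀ gives AᵀA·[p, q]ᵀ = Aᵀf.
Eliminating q: (21301/14400)·(row 1) − (289/120)·(row 2) gives (8857/2880)·p = (21301/14400)·1 − (289/120)·(269/120) = -1411/360, so p = -664/521.
Then q = ((269/120) − (289/120)·(-664/521))/(21301/14400) = 31800/8857.

p = -1.27, q = 3.59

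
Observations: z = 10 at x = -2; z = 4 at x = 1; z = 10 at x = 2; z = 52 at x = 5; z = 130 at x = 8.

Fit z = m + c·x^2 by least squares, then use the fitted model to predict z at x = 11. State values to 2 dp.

Normal-equation sums: Σ1 = 5, Σx^2 = 98, Σx^2·x^2 = 4754.
Right-hand side: Σz = 206, Σx^2·z = 9704.
So AᵀA·[m, c]ᵀ = Aᵀz: [[5, 98]; [98, 4754]]·[m, c]ᵀ = [206, 9704]ᵀ.
Δ = 5·4754 − 98² = 14166.
m = (206·4754 − 98·9704)/14166 = 2; c = (5·9704 − 98·206)/14166 = 2.
At x = 11: ẑ = (2)·(1) + (2)·(121) = 244.

ẑ = 244.00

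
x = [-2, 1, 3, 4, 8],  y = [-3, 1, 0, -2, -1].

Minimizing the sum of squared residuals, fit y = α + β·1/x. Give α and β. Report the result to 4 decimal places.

The normal equations are: 5·α + (29/24)·β = -5;  (29/24)·α + (829/576)·β = 15/8.
(Σ1 = 5, Σ1/x = 29/24, Σ1/x·1/x = 829/576, Σy = -5, Σ1/x·y = 15/8.)
Δ = 5·(829/576) − (29/24)² = 413/72.
α = ((-5)·(829/576) − (29/24)·(15/8))/(413/72) = -2725/1652; β = (5·(15/8) − (29/24)·(-5))/(413/72) = 1110/413.

α = -1.6495, β = 2.6877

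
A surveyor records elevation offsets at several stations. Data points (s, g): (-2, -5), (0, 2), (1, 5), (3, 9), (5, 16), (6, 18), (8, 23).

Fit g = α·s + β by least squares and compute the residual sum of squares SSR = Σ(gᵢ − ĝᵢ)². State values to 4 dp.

SSR = 3.1654

Sums needed: Σs·s = 139, Σs = 21, Σ1 = 7.
Right-hand side: Σs·g = 414, Σg = 68.
Normal equations: [[139, 21]; [21, 7]]·[α, β]ᵀ = [414, 68]ᵀ.
det = 139·7 − 21² = 532.
α = (414·7 − 21·68)/532 = 105/38; β = (139·68 − 21·414)/532 = 379/266.
Residuals: -239/266, 153/266, 108/133, -5/7, 101/133, -1/266, -141/266; SSR = 421/133.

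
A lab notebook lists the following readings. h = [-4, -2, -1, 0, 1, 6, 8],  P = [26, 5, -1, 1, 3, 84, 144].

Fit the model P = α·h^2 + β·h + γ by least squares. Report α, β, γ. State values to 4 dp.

Sums needed: Σh^2·h^2 = 5666, Σh^2·h = 656, Σh^2 = 122, Σh·h = 122, Σh = 8, Σ1 = 7.
Moment sums: Σh^2·P = 12678, Σh·P = 1546, ΣP = 262.
Row-reducing yields α = 475163/232113, β = 388897/232113, γ = -12736/77371.

α = 2.0471, β = 1.6755, γ = -0.1646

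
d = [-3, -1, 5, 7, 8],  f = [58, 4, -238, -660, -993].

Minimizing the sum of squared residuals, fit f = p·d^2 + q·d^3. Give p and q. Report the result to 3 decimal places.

The normal system XᵀX·[p, q]ᵀ = Xᵀf is [[7204, 52456]; [52456, 396148]]·[p, q]ᵀ = [-101316, -766116]ᵀ.
Δ = 7204·396148 − 52456² = 102218256.
p = ((-101316)·396148 − 52456·(-766116))/102218256 = 1067711/2129547; q = (7204·(-766116) − 52456·(-101316))/102218256 = -4259741/2129547.

p = 0.501, q = -2.000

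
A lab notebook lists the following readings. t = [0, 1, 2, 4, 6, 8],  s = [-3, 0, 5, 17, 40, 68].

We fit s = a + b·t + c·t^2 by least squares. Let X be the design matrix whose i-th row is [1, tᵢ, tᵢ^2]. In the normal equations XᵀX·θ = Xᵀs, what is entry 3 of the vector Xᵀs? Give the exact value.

6084

Entry 3 ↔ basis t^2, so (Xᵀs)_{3} = Σᵢ (t^2)·sᵢ = (0)·(-3) + (1)·(0) + (4)·(5) + (16)·(17) + (36)·(40) + (64)·(68) = 6084.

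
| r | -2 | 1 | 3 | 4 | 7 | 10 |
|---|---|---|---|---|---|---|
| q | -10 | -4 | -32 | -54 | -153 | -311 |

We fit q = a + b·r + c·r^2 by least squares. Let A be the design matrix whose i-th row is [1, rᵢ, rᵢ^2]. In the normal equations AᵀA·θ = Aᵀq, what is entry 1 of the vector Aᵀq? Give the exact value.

Entry 1 ↔ basis 1, so (Aᵀq)_{1} = Σᵢ qᵢ = (1)·(-10) + (1)·(-4) + (1)·(-32) + (1)·(-54) + (1)·(-153) + (1)·(-311) = -564.

-564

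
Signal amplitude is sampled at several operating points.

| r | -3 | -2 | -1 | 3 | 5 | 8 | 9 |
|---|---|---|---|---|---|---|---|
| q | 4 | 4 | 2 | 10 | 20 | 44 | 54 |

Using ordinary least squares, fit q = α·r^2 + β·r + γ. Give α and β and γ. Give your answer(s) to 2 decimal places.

From the data, Σr^2·r^2 = 11461, Σr^2·r = 1357, Σr^2 = 193, Σr·r = 193, Σr = 19, Σ1 = 7.
Moment sums: Σr^2·q = 7834, Σr·q = 946, Σq = 138.
Normal equations: [[11461, 1357, 193]; [1357, 193, 19]; [193, 19, 7]]·[α, β, γ]ᵀ = [7834, 946, 138]ᵀ.
Row-reducing yields α = 18230/33873, β = 88408/101619, γ = 36500/14517.

α = 0.54, β = 0.87, γ = 2.51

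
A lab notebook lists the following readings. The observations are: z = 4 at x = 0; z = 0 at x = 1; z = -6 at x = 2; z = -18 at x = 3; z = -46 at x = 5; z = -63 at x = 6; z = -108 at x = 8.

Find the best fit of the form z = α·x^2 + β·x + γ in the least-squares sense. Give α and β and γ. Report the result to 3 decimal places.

α = -1.369, β = -3.104, γ = 4.405

With design matrix A, AᵀA = [[6115, 889, 139]; [889, 139, 25]; [139, 25, 7]] and Aᵀz = [-10516, -1538, -237]ᵀ.
Inverting the 3×3 Gram matrix, [α, β, γ]ᵀ = [-843/616, -5737/1848, 185/42]ᵀ.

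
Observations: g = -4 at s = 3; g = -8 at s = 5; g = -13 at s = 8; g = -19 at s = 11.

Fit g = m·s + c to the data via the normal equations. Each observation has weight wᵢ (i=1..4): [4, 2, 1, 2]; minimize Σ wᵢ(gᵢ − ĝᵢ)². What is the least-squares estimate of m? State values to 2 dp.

Setting ∂/∂m … = 0 gives: 392·m + 52·c = -650;  52·m + 9·c = -83.
(Σwᵢ·s·s = 392, Σwᵢ·s = 52, Σwᵢ·1 = 9, Σwᵢ·s·g = -650, Σwᵢ·g = -83.)
det = 392·9 − 52² = 824.
m = ((-650)·9 − 52·(-83))/824 = -767/412; c = (392·(-83) − 52·(-650))/824 = 158/103.

m = -1.86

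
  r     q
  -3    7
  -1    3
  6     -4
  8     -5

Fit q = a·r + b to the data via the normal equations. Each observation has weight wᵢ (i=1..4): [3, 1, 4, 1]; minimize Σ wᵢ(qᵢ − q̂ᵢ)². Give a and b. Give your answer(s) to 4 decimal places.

a = -1.1488, b = 3.1415

Compute the Gram sums: Σwᵢ·r·r = 236, Σwᵢ·r = 22, Σwᵢ·1 = 9.
Moment sums: Σwᵢ·r·q = -202, Σwᵢ·q = 3.
det = 236·9 − 22² = 1640.
a = ((-202)·9 − 22·3)/1640 = -471/410; b = (236·3 − 22·(-202))/1640 = 644/205.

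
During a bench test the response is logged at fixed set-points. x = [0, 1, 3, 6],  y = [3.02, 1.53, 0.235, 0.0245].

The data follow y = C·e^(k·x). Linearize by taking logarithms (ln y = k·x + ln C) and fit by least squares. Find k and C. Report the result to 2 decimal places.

Let Y = ln y. Fitting Y = k·x + ln C by least squares:
Σx = 10.0000, Σ(x)² = 46.0000, Σln y = -3.6267, Σx·ln y = -26.1737.
Equations: 46.0000·k + 10.0000·ln C = -26.1737;  10.0000·k + 4·ln C = -3.6267.
Slope k = (n·Σx·ln y − Σx·Σln y)/(n·Σ(x)² − (Σx)²) = (4·-26.1737 − 10.0000·-3.6267)/84.0000 = -0.81462; ln C = (Σln y − k·Σx)/n = 1.12986, so C = exp(1.12986) = 3.09521.

k = -0.81, C = 3.10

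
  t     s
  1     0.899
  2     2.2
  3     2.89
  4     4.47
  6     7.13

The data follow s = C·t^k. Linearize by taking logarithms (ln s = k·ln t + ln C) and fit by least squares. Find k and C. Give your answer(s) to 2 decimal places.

Linearized form: ln s = k·ln t + ln C. From the 5 transformed points,
Σln t = 4.9698, Σ(ln t)² = 6.8196, Σln s = 5.2049, Σln t·ln s = 7.3078.
Equations: 6.8196·k + 4.9698·ln C = 7.3078;  4.9698·k + 5·ln C = 5.2049.
Solving (det = 9.3990): k = 1.13538, ln C = -0.08754, so C = exp(-0.08754) = 0.91618.

k = 1.14, C = 0.92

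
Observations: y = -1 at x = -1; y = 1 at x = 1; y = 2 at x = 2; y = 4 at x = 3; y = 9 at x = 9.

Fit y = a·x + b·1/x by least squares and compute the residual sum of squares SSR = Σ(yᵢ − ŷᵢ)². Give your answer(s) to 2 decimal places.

Setting ∂/∂a … = 0 gives: 96·a + 5·b = 99;  5·a + (769/324)·b = 16/3.
Δ = 96·(769/324) − 5² = 5477/27.
a = (99·(769/324) − 5·(16/3))/(5477/27) = 22497/21908; b = (96·(16/3) − 5·99)/(5477/27) = 459/5477.
Residuals: 2425/21908, -2425/21908, -524/5477, 19529/21908, -5505/21908; SSR = 19529/21908.

SSR = 0.89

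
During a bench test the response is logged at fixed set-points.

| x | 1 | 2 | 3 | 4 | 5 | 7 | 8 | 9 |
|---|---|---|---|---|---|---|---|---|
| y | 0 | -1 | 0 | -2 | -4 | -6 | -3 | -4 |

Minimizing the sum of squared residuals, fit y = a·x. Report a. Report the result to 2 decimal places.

From the data, Σx·x = 249.
Moment sums: Σx·y = -132.
Hence a = -132 / 249 ≈ -0.53012.

a = -0.53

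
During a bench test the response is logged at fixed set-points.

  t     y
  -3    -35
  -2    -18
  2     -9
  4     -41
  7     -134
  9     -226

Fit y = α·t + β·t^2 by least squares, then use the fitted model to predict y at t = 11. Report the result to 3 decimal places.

ŷ = -344.249

Compute the Gram sums: Σt·t = 163, Σt·t^2 = 1109, Σt^2·t^2 = 9331.
Right-hand side: Σt·y = -3013, Σt^2·y = -25951.
Eliminating β: 9331·(row 1) − 1109·(row 2) gives 291072·α = 9331·(-3013) − 1109·(-25951) = 665356, so α = 166339/72768.
Then β = ((-25951) − 1109·(166339/72768))/9331 = -222149/72768.
At t = 11: ŷ = (166339/72768)·(11) + (-222149/72768)·(121) = -2087525/6064.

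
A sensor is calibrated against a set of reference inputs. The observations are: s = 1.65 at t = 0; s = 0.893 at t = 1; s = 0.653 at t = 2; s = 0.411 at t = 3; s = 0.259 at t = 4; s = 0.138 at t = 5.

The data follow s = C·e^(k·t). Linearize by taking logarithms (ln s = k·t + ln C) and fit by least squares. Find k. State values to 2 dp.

Taking logs, ln s = k·t + ln C, so regress ln s on t.
XᵀX = [[55.0000, 15.0000]; [15.0000, 6]], rhs = [-18.9392, -4.2592]ᵀ  (here Σt = 15.0000, Σ(t)² = 55.0000, Σln s = -4.2592, Σt·ln s = -18.9392).
Solving (det = 105.0000): k = -0.47379, ln C = 0.47461.

k = -0.47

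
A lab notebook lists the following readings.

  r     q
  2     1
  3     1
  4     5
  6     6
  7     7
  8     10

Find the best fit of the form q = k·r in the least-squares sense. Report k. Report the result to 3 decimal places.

k = 1.067

Normal-equation sums: Σr·r = 178.
And Σr·q = 190.
So XᵀX·[k]ᵀ = Xᵀq: [[178]]·[k]ᵀ = [190]ᵀ.
k = 190/178 = 1.06742.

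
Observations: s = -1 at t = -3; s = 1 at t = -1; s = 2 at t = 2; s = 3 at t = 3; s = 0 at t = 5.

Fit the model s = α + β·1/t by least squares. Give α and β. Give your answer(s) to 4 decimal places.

The normal equations are: 5·α + (-3/10)·β = 5;  (-3/10)·α + (1361/900)·β = 4/3.
Determinant 5·(1361/900) − (-3/10)² = 1681/225.
α = (5·(1361/900) − (-3/10)·(4/3))/(1681/225) = 7165/6724; β = (5·(4/3) − (-3/10)·5)/(1681/225) = 3675/3362.

α = 1.0656, β = 1.0931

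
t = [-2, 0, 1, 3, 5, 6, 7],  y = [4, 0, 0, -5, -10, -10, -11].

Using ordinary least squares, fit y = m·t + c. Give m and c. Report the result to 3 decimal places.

Entries of AᵀA: Σt·t = 124, Σt = 20, Σ1 = 7.
Right-hand side: Σt·y = -210, Σy = -32.
det = 124·7 − 20² = 468.
m = ((-210)·7 − 20·(-32))/468 = -415/234; c = (124·(-32) − 20·(-210))/468 = 58/117.

m = -1.774, c = 0.496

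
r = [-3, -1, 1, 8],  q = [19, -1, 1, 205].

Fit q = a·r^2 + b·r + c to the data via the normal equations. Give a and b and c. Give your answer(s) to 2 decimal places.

Forming MᵀM = [[4179, 485, 75]; [485, 75, 5]; [75, 5, 4]] and Mᵀq = [13291, 1585, 224]ᵀ gives MᵀM·[a, b, c]ᵀ = Mᵀq.
Solving the 3×3 system (Gaussian elimination) gives a = 4577/1502, b = 12317/7510, c = -2393/751.

a = 3.05, b = 1.64, c = -3.19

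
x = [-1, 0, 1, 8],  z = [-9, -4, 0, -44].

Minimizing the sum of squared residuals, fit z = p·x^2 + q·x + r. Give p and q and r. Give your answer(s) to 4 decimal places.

Sums needed: Σx^2·x^2 = 4098, Σx^2·x = 512, Σx^2 = 66, Σx·x = 66, Σx = 8, Σ1 = 4.
Right-hand side: Σx^2·z = -2825, Σx·z = -343, Σz = -57.
So MᵀM·[p, q, r]ᵀ = Mᵀz: [[4098, 512, 66]; [512, 66, 8]; [66, 8, 4]]·[p, q, r]ᵀ = [-2825, -343, -57]ᵀ.
Solving the 3×3 system (Gaussian elimination) gives p = -131/110, q = 2459/550, r = -974/275.

p = -1.1909, q = 4.4709, r = -3.5418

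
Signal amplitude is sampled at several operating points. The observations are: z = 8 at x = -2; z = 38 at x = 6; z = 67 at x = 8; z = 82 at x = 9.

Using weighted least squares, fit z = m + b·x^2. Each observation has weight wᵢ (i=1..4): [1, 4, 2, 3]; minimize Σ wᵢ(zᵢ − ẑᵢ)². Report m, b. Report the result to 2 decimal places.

m = 3.44, b = 0.97

The normal system MᵀWM·[m, b]ᵀ = MᵀWz is [[10, 519]; [519, 33075]]·[m, b]ᵀ = [540, 34006]ᵀ.
Determinant 10·33075 − 519² = 61389.
m = (540·33075 − 519·34006)/61389 = 70462/20463; b = (10·34006 − 519·540)/61389 = 59800/61389.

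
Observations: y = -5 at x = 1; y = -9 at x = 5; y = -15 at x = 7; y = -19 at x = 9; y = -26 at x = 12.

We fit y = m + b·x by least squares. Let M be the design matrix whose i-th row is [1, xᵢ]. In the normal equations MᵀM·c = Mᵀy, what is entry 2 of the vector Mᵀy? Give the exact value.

-638

Entry 2 ↔ basis x, so (Mᵀy)_{2} = Σᵢ (x)·yᵢ = (1)·(-5) + (5)·(-9) + (7)·(-15) + (9)·(-19) + (12)·(-26) = -638.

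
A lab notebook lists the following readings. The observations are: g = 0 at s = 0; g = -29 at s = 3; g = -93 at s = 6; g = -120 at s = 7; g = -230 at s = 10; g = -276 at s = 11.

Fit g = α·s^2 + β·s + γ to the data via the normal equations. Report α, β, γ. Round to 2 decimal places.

α = -1.94, β = -3.68, γ = -0.22

Setting ∂/∂α … = 0 gives: 28419·α + 2917·β + 315·γ = -65885;  2917·α + 315·β + 37·γ = -6821;  315·α + 37·β + 6·γ = -748.
Inverting the 3×3 Gram matrix, [α, β, γ]ᵀ = [-95429/49236, -60399/16412, -2671/12309]ᵀ.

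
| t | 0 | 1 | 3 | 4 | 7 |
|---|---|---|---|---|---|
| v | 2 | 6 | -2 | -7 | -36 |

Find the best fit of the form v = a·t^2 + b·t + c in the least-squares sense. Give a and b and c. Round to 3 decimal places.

a = -1.042, b = 1.658, c = 3.250

AᵀA·[a, b, c]ᵀ = Aᵀv reads: 2739·a + 435·b + 75·c = -1888;  435·a + 75·b + 15·c = -280;  75·a + 15·b + 5·c = -37.
(Σt^2·t^2 = 2739, Σt^2·t = 435, Σt^2 = 75, Σt·t = 75, Σt = 15, Σ1 = 5, Σt^2·v = -1888, Σt·v = -280, Σv = -37.)
Inverting the 3×3 Gram matrix, [a, b, c]ᵀ = [-25/24, 199/120, 13/4]ᵀ.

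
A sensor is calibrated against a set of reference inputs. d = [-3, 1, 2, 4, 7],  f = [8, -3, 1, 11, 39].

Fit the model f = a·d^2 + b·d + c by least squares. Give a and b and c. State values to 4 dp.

Setting ∂/∂a … = 0 gives: 2755·a + 389·b + 79·c = 2160;  389·a + 79·b + 11·c = 292;  79·a + 11·b + 5·c = 56.
Solving the 3×3 system (Gaussian elimination) gives a = 41944/45327, b = -25094/45327, c = -33282/15109.

a = 0.9254, b = -0.5536, c = -2.2028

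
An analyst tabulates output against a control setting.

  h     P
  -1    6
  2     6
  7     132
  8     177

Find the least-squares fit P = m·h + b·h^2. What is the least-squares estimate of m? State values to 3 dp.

m = -3.287

Normal-equation sums: Σh·h = 118, Σh·h^2 = 862, Σh^2·h^2 = 6514.
Moment sums: Σh·P = 2346, Σh^2·P = 17826.
So XᵀX·[m, b]ᵀ = XᵀP: [[118, 862]; [862, 6514]]·[m, b]ᵀ = [2346, 17826]ᵀ.
det = 118·6514 − 862² = 25608.
m = (2346·6514 − 862·17826)/25608 = -3507/1067; b = (118·17826 − 862·2346)/25608 = 3384/1067.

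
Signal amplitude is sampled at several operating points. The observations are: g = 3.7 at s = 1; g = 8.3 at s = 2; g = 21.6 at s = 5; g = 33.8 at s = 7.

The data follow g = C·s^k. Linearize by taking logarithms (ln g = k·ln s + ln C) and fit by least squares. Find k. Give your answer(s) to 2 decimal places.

With ln gᵢ as the transformed response and ln sᵢ as the regressor:
Σln s = 4.2485, Σ(ln s)² = 6.8573, Σln g = 10.0177, Σln s·ln g = 13.2627.
Equations: 6.8573·k + 4.2485·ln C = 13.2627;  4.2485·k + 4·ln C = 10.0177.
Δ = 6.8573·4 − (4.2485)² = 9.3795; k = (13.2627·4 − 4.2485·10.0177)/9.3795 = 1.11844, ln C = (6.8573·10.0177 − 4.2485·13.2627)/9.3795 = 1.31652.

k = 1.12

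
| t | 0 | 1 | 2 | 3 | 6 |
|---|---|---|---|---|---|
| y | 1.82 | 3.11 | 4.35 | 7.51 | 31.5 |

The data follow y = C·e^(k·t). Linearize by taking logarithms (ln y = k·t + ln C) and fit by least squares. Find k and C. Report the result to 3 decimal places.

With ln yᵢ as the transformed response and tᵢ as the regressor:
Σt = 12.0000, Σ(t)² = 50.0000, Σln y = 8.6699, Σt·ln y = 30.8236.
Equations: 50.0000·k + 12.0000·ln C = 30.8236;  12.0000·k + 5·ln C = 8.6699.
Solving (det = 106.0000): k = 0.47245, ln C = 0.60009, so C = exp(0.60009) = 1.82228.

k = 0.472, C = 1.822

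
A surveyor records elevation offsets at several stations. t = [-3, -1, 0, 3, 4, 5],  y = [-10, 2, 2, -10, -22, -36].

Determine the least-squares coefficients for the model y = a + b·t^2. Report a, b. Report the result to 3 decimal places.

The normal system MᵀM·[a, b]ᵀ = Mᵀy is [[6, 60]; [60, 1044]]·[a, b]ᵀ = [-74, -1430]ᵀ.
det = 6·1044 − 60² = 2664.
a = ((-74)·1044 − 60·(-1430))/2664 = 356/111; b = (6·(-1430) − 60·(-74))/2664 = -115/74.

a = 3.207, b = -1.554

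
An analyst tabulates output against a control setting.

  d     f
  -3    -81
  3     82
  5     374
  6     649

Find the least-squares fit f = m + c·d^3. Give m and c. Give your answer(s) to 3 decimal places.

m = 0.169, c = 3.001

From the data, Σ1 = 4, Σd^3 = 341, Σd^3·d^3 = 63739.
And Σf = 1024, Σd^3·f = 191335.
XᵀX·[m, c]ᵀ = Xᵀf becomes [[4, 341]; [341, 63739]]·[m, c]ᵀ = [1024, 191335]ᵀ.
Determinant 4·63739 − 341² = 138675.
m = (1024·63739 − 341·191335)/138675 = 23501/138675; c = (4·191335 − 341·1024)/138675 = 416156/138675.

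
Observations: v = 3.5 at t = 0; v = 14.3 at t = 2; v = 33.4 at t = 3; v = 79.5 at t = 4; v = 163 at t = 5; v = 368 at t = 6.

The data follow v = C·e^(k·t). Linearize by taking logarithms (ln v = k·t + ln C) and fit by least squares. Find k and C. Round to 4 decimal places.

Linearized form: ln v = k·t + ln C. From the 6 transformed points,
Σt = 20.0000, Σ(t)² = 90.0000, Σln v = 22.7992, Σt·ln v = 94.2665.
Equations: 90.0000·k + 20.0000·ln C = 94.2665;  20.0000·k + 6·ln C = 22.7992.
Solving (det = 140.0000): k = 0.78297, ln C = 1.18997, so C = exp(1.18997) = 3.28698.

k = 0.7830, C = 3.2870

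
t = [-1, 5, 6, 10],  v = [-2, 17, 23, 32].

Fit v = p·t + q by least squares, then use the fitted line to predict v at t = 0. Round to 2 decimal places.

Compute the Gram sums: Σt·t = 162, Σt = 20, Σ1 = 4.
For Mᵀv: Σt·v = 545, Σv = 70.
MᵀM·[p, q]ᵀ = Mᵀv becomes [[162, 20]; [20, 4]]·[p, q]ᵀ = [545, 70]ᵀ.
Eliminating q: 4·(row 1) − 20·(row 2) gives 248·p = 4·545 − 20·70 = 780, so p = 195/62.
Then q = (70 − 20·(195/62))/4 = 55/31.
At t = 0: v̂ = (195/62)·(0) + (55/31)·(1) = 55/31.

v̂ = 1.77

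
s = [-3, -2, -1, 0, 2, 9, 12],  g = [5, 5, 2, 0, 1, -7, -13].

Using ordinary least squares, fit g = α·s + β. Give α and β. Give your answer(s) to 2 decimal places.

α = -1.13, β = 1.73

Forming MᵀM = [[243, 17]; [17, 7]] and Mᵀg = [-244, -7]ᵀ gives MᵀM·[α, β]ᵀ = Mᵀg.
Eliminating β: 7·(row 1) − 17·(row 2) gives 1412·α = 7·(-244) − 17·(-7) = -1589, so α = -1589/1412.
Then β = ((-7) − 17·(-1589/1412))/7 = 2447/1412.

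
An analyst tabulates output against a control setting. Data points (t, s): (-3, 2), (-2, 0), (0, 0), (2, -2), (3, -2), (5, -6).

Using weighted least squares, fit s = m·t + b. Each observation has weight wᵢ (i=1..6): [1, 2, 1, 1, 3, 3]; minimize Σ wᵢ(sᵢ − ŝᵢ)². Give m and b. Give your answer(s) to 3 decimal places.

m = -0.849, b = -0.716

Sums needed: Σwᵢ·t·t = 123, Σwᵢ·t = 19, Σwᵢ·1 = 11.
Right-hand side: Σwᵢ·t·s = -118, Σwᵢ·s = -24.
Eliminating b: 11·(row 1) − 19·(row 2) gives 992·m = 11·(-118) − 19·(-24) = -842, so m = -421/496.
Then b = ((-24) − 19·(-421/496))/11 = -355/496.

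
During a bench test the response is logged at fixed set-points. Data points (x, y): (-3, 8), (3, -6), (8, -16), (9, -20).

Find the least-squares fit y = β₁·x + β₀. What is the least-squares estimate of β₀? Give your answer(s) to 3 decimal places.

Entries of AᵀA: Σx·x = 163, Σx = 17, Σ1 = 4.
For Aᵀy: Σx·y = -350, Σy = -34.
Normal equations: [[163, 17]; [17, 4]]·[β₁, β₀]ᵀ = [-350, -34]ᵀ.
Δ = 163·4 − 17² = 363.
β₁ = ((-350)·4 − 17·(-34))/363 = -274/121; β₀ = (163·(-34) − 17·(-350))/363 = 136/121.

β₀ = 1.124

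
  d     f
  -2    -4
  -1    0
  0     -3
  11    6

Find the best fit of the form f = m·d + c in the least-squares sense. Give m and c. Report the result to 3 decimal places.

m = 0.691, c = -1.632

Entries of XᵀX: Σd·d = 126, Σd = 8, Σ1 = 4.
Right-hand side: Σd·f = 74, Σf = -1.
XᵀX·[m, c]ᵀ = Xᵀf becomes [[126, 8]; [8, 4]]·[m, c]ᵀ = [74, -1]ᵀ.
det = 126·4 − 8² = 440.
m = (74·4 − 8·(-1))/440 = 38/55; c = (126·(-1) − 8·74)/440 = -359/220.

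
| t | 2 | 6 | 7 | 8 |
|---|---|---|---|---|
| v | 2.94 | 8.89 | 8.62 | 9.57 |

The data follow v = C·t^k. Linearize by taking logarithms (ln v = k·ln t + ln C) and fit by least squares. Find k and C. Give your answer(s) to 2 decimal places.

Let Y = ln v. Fitting Y = k·ln t + ln C by least squares:
AᵀA = [[11.8015, 6.5103]; [6.5103, 4]], rhs = [13.5507, 7.6761]ᵀ  (here Σln t = 6.5103, Σ(ln t)² = 11.8015, Σln v = 7.6761, Σln t·ln v = 13.5507).
Δ = 11.8015·4 − (6.5103)² = 4.8225; k = (13.5507·4 − 6.5103·7.6761)/4.8225 = 0.87708, ln C = (11.8015·7.6761 − 6.5103·13.5507)/4.8225 = 0.49151, so C = exp(0.49151) = 1.63478.

k = 0.88, C = 1.63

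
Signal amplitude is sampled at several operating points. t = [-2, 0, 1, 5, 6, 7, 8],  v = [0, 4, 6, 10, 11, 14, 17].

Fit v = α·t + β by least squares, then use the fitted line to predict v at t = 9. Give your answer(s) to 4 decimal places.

Setting ∂/∂α … = 0 gives: 179·α + 25·β = 356;  25·α + 7·β = 62.
Determinant 179·7 − 25² = 628.
α = (356·7 − 25·62)/628 = 3/2; β = (179·62 − 25·356)/628 = 7/2.
At t = 9: v̂ = (3/2)·(9) + (7/2)·(1) = 17.

v̂ = 17.0000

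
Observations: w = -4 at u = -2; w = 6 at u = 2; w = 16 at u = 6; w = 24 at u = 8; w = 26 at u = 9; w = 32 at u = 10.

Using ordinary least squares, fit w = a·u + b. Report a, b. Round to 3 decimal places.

Setting ∂/∂a … = 0 gives: 289·a + 33·b = 862;  33·a + 6·b = 100.
(Σu·u = 289, Σu = 33, Σ1 = 6, Σu·w = 862, Σw = 100.)
Eliminating b: 6·(row 1) − 33·(row 2) gives 645·a = 6·862 − 33·100 = 1872, so a = 624/215.
Then b = (100 − 33·(624/215))/6 = 454/645.

a = 2.902, b = 0.704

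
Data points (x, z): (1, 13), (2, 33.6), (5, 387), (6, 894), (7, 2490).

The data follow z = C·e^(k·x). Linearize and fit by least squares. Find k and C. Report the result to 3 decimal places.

Linearized form: ln z = k·x + ln C. From the 5 transformed points,
Σx = 21.0000, Σ(x)² = 115.0000, Σln z = 26.6536, Σx·ln z = 134.9006.
Normal system: [[115.0000, 21.0000]; [21.0000, 5]]·[k, ln C]ᵀ = [134.9006, 26.6536]ᵀ.
Δ = 115.0000·5 − (21.0000)² = 134.0000; k = (134.9006·5 − 21.0000·26.6536)/134.0000 = 0.85654, ln C = (115.0000·26.6536 − 21.0000·134.9006)/134.0000 = 1.73325, so C = exp(1.73325) = 5.65903.

k = 0.857, C = 5.659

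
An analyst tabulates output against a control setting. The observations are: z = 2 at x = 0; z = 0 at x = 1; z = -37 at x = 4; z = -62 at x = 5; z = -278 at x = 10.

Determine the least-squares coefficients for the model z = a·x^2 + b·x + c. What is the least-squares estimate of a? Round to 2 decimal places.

a = -3.05

Setting ∂/∂a … = 0 gives: 10882·a + 1190·b + 142·c = -29942;  1190·a + 142·b + 20·c = -3238;  142·a + 20·b + 5·c = -375.
Inverting the 3×3 Gram matrix, [a, b, c]ᵀ = [-47945/15736, 39881/15736, 10957/7868]ᵀ.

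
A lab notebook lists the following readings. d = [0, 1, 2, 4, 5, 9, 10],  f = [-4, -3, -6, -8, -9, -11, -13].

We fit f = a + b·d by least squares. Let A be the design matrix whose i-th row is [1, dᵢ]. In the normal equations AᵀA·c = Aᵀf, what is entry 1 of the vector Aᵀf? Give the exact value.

-54

Entry 1 ↔ basis 1, so (Aᵀf)_{1} = Σᵢ fᵢ = (1)·(-4) + (1)·(-3) + (1)·(-6) + (1)·(-8) + (1)·(-9) + (1)·(-11) + (1)·(-13) = -54.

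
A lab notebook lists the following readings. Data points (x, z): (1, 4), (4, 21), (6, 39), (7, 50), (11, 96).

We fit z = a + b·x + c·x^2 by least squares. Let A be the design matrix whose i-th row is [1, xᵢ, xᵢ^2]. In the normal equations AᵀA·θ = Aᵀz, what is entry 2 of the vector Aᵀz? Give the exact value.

Entry 2 ↔ basis x, so (Aᵀz)_{2} = Σᵢ (x)·zᵢ = (1)·(4) + (4)·(21) + (6)·(39) + (7)·(50) + (11)·(96) = 1728.

1728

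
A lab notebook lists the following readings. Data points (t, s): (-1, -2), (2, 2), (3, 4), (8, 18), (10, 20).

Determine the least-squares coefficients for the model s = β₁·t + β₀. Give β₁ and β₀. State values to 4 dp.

β₁ = 2.1823, β₀ = -1.2020

AᵀA·[β₁, β₀]ᵀ = Aᵀs reads: 178·β₁ + 22·β₀ = 362;  22·β₁ + 5·β₀ = 42.
Δ = 178·5 − 22² = 406.
β₁ = (362·5 − 22·42)/406 = 443/203; β₀ = (178·42 − 22·362)/406 = -244/203.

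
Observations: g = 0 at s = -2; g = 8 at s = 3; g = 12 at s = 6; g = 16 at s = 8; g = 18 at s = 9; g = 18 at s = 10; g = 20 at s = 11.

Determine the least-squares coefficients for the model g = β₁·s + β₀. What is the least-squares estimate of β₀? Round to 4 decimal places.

β₀ = 3.1932

With design matrix X, XᵀX = [[415, 45]; [45, 7]] and Xᵀg = [786, 92]ᵀ.
Eliminating β₀: 7·(row 1) − 45·(row 2) gives 880·β₁ = 7·786 − 45·92 = 1362, so β₁ = 681/440.
Then β₀ = (92 − 45·(681/440))/7 = 281/88.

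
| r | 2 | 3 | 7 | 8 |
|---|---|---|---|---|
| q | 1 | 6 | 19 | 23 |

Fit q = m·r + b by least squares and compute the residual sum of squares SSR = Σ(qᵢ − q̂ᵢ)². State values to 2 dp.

SSR = 1.21

The normal system MᵀM·[m, b]ᵀ = Mᵀq is [[126, 20]; [20, 4]]·[m, b]ᵀ = [337, 49]ᵀ.
det = 126·4 − 20² = 104.
m = (337·4 − 20·49)/104 = 46/13; b = (126·49 − 20·337)/104 = -283/52.
Residuals: -33/52, 43/52, -17/52, 7/52; SSR = 63/52.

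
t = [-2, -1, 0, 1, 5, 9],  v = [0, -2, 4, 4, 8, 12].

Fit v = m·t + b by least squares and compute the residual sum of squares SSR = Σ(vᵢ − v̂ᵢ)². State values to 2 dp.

SSR = 13.11

The normal equations are: 112·m + 12·b = 154;  12·m + 6·b = 26.
Determinant 112·6 − 12² = 528.
m = (154·6 − 12·26)/528 = 51/44; b = (112·26 − 12·154)/528 = 133/66.
Residuals: 10/33, -377/132, 131/66, 109/132, 25/132, -59/132; SSR = 865/66.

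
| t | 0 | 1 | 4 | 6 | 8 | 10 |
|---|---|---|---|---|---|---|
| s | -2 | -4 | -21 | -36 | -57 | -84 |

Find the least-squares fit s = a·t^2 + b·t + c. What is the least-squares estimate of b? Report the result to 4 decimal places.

b = -2.1281

Sums needed: Σt^2·t^2 = 15649, Σt^2·t = 1793, Σt^2 = 217, Σt·t = 217, Σt = 29, Σ1 = 6.
Moment sums: Σt^2·s = -13684, Σt·s = -1600, Σs = -204.
So AᵀA·[a, b, c]ᵀ = Aᵀs: [[15649, 1793, 217]; [1793, 217, 29]; [217, 29, 6]]·[a, b, c]ᵀ = [-13684, -1600, -204]ᵀ.
Solving the 3×3 system (Gaussian elimination) gives a = -41389/68370, b = -29099/13674, c = -20742/11395.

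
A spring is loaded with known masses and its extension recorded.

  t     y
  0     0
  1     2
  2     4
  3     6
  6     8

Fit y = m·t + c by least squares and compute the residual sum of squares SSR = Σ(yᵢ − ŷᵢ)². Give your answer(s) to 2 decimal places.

Compute the Gram sums: Σt·t = 50, Σt = 12, Σ1 = 5.
Moment sums: Σt·y = 76, Σy = 20.
XᵀX·[m, c]ᵀ = Xᵀy becomes [[50, 12]; [12, 5]]·[m, c]ᵀ = [76, 20]ᵀ.
Determinant 50·5 − 12² = 106.
m = (76·5 − 12·20)/106 = 70/53; c = (50·20 − 12·76)/106 = 44/53.
Residuals: -44/53, -8/53, 28/53, 64/53, -40/53; SSR = 160/53.

SSR = 3.02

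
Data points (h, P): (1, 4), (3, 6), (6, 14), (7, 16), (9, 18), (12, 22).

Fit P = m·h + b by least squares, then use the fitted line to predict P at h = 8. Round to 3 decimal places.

The normal system AᵀA·[m, b]ᵀ = AᵀP is [[320, 38]; [38, 6]]·[m, b]ᵀ = [644, 80]ᵀ.
Eliminating b: 6·(row 1) − 38·(row 2) gives 476·m = 6·644 − 38·80 = 824, so m = 206/119.
Then b = (80 − 38·(206/119))/6 = 282/119.
At h = 8: P̂ = (206/119)·(8) + (282/119)·(1) = 1930/119.

P̂ = 16.218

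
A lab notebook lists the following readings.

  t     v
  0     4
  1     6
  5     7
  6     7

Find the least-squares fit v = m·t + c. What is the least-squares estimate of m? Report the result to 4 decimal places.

Forming AᵀA = [[62, 12]; [12, 4]] and Aᵀv = [83, 24]ᵀ gives AᵀA·[m, c]ᵀ = Aᵀv.
Eliminating c: 4·(row 1) − 12·(row 2) gives 104·m = 4·83 − 12·24 = 44, so m = 11/26.
Then c = (24 − 12·(11/26))/4 = 123/26.

m = 0.4231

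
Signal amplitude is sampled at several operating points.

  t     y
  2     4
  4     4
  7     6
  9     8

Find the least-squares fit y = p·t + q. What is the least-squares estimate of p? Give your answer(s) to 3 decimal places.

p = 0.586

Forming XᵀX = [[150, 22]; [22, 4]] and Xᵀy = [138, 22]ᵀ gives XᵀX·[p, q]ᵀ = Xᵀy.
Eliminating q: 4·(row 1) − 22·(row 2) gives 116·p = 4·138 − 22·22 = 68, so p = 17/29.
Then q = (22 − 22·(17/29))/4 = 66/29.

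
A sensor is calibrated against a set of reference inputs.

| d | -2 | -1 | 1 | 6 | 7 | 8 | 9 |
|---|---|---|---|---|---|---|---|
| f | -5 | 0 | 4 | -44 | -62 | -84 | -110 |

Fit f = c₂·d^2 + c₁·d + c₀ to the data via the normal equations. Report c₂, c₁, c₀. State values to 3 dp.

c₂ = -1.568, c₁ = 1.513, c₀ = 3.810

Entries of MᵀM: Σd^2·d^2 = 14372, Σd^2·d = 1792, Σd^2 = 236, Σd·d = 236, Σd = 28, Σ1 = 7.
And Σd^2·f = -18924, Σd·f = -2346, Σf = -301.
So MᵀM·[c₂, c₁, c₀]ᵀ = Mᵀf: [[14372, 1792, 236]; [1792, 236, 28]; [236, 28, 7]]·[c₂, c₁, c₀]ᵀ = [-18924, -2346, -301]ᵀ.
Row-reducing yields c₂ = -17472/11143, c₁ = 33725/22286, c₀ = 42457/11143.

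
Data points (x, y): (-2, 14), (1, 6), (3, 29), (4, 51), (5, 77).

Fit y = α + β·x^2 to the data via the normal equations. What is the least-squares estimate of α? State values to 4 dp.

α = 2.5471

Forming AᵀA = [[5, 55]; [55, 979]] and Aᵀy = [177, 3064]ᵀ gives AᵀA·[α, β]ᵀ = Aᵀy.
Determinant 5·979 − 55² = 1870.
α = (177·979 − 55·3064)/1870 = 433/170; β = (5·3064 − 55·177)/1870 = 1117/374.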